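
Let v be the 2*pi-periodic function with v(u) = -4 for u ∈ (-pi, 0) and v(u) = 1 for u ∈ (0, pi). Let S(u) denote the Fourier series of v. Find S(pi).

u = pi differs from u = -pi by 1 full period(s), and the series is 2*pi-periodic.
At u = -pi the one-sided limits are v(-pi^-) = 1 and v(-pi^+) = -4.
By Dirichlet's theorem the series converges to their average, [(1) + (-4)]/2 = -3/2.

-3/2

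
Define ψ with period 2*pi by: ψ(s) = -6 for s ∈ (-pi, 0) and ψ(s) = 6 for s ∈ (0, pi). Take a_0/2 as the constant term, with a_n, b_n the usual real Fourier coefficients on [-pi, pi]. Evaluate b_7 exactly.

24/(7*pi)

b_7 = 1/pi ∫_{-pi}^{pi} ψ(s) sin(7*s) ds.
ψ is odd and sin(7*s) is odd, so the integrand is even and b_7 = 2/pi ∫_0^{pi} ψ(s) sin(7*s) ds.
Directly, an antiderivative of (6) sin(7*s) is -6*cos(7*s)/7; evaluating from 0 to pi: ∫_{0}^{pi} (6) sin(7*s) ds = (6/7) - (-6/7) = 12/7.
Hence b_7 = (2/pi)·(12/7) = 24/(7*pi).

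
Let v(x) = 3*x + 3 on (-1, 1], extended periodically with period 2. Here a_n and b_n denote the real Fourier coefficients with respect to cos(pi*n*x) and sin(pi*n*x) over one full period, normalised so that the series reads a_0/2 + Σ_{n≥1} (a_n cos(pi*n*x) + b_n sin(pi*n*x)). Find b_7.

b_7 = ∫_{-1}^{1} v(x) sin(7*pi*x) dx.
Integrating by parts (boundary term plus one more integral), an antiderivative of (3*x + 3) sin(7*pi*x) is -3*x*cos(7*pi*x)/(7*pi) + 3*sin(7*pi*x)/(49*pi**2) - 3*cos(7*pi*x)/(7*pi); evaluating from -1 to 1: ∫_{-1}^{1} (3*x + 3) sin(7*pi*x) dx = (6/(7*pi)) - (0) = 6/(7*pi).
Hence b_7 = 6/(7*pi).

6/(7*pi)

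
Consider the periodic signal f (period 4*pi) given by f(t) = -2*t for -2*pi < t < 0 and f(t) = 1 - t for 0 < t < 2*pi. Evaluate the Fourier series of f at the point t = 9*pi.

t = 9*pi differs from t = pi by 2 full period(s), and the series is 4*pi-periodic.
f is continuous at t = pi with value 1 - pi, so the series converges to 1 - pi there.

1 - pi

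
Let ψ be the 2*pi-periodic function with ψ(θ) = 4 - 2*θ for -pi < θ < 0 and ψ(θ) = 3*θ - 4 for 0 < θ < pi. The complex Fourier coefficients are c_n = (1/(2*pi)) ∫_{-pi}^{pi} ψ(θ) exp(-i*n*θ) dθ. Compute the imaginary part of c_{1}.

Since ψ is real-valued, Im(c_{1}) = -(1/(2*pi)) ∫_{-pi}^{pi} ψ(θ) sin(θ) dθ = -b_{1}/2.
Split the integral at the breakpoints.
Integrating by parts (boundary term plus one more integral), an antiderivative of (4 - 2*θ) sin(θ) is 2*θ*cos(θ) - 2*sin(θ) - 4*cos(θ); evaluating from -pi to 0: ∫_{-pi}^{0} (4 - 2*θ) sin(θ) dθ = (-4) - (4 + 2*pi) = -8 - 2*pi.
Integrating by parts (boundary term plus one more integral), an antiderivative of (3*θ - 4) sin(θ) is -3*θ*cos(θ) + 3*sin(θ) + 4*cos(θ); evaluating from 0 to pi: ∫_{0}^{pi} (3*θ - 4) sin(θ) dθ = (-4 + 3*pi) - (4) = -8 + 3*pi.
So ∫_{-pi}^{pi} ψ(θ) sin(θ) dθ = -16 + pi.
Hence Im(c_{1}) = (-1/(2*pi))·(-16 + pi) = (16 - pi)/(2*pi).

(16 - pi)/(2*pi)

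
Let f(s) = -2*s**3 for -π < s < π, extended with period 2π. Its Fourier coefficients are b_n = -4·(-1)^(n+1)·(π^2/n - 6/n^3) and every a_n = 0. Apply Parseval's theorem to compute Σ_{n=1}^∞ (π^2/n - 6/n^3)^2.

pi**6/14

Parseval: Σ b_n^2 = (1/π) ∫_{-π}^{π} f(s)^2 ds = 8*pi**6/7.
b_n^2 = 16·(π^2/n - 6/n^3)^2, so the sum equals (8*pi**6/7)/16 = pi**6/14.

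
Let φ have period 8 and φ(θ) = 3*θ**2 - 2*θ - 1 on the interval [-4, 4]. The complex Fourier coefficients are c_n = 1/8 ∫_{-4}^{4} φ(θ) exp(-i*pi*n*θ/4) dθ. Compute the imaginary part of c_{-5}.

-8/(5*pi)

Since φ is real-valued, Im(c_{-5}) = -1/8 ∫_{-4}^{4} φ(θ) sin(-5*pi*θ/4) dθ = b_{5}/2.
Integrating by parts twice (tabular method), an antiderivative of (3*θ**2 - 2*θ - 1) sin(-5*pi*θ/4) is 12*θ**2*cos(5*pi*θ/4)/(5*pi) - 96*θ*sin(5*pi*θ/4)/(25*pi**2) - 8*θ*cos(5*pi*θ/4)/(5*pi) + 32*sin(5*pi*θ/4)/(25*pi**2) - 4*cos(5*pi*θ/4)/(5*pi) - 384*cos(5*pi*θ/4)/(125*pi**3); evaluating from -4 to 4: ∫_{-4}^{4} (3*θ**2 - 2*θ - 1) sin(-5*pi*θ/4) dθ = (12*(32 - 325*pi**2)/(125*pi**3)) - (-44/pi + 384/(125*pi**3)) = 64/(5*pi).
Hence Im(c_{-5}) = (-1/8)·(64/(5*pi)) = -8/(5*pi).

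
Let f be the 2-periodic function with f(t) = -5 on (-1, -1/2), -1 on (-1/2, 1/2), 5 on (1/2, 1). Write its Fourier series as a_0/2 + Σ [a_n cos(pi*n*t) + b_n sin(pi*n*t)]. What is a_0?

-1

a_0 = ∫_{-1}^{1} f(t) dt = -1.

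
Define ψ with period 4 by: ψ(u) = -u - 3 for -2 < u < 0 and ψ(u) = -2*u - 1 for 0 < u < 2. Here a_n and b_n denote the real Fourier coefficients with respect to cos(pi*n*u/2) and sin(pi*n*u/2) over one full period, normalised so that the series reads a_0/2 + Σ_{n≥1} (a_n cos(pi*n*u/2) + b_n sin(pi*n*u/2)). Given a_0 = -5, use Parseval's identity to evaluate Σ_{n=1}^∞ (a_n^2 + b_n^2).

13/6

Parseval: a_0^2/2 + Σ_{n≥1} (a_n^2+b_n^2) = 1/2 ∫_{-2}^{2} ψ(u)^2 du = 44/3.
Subtract a_0^2/2 = 25/2: Σ (a_n^2+b_n^2) = 13/6.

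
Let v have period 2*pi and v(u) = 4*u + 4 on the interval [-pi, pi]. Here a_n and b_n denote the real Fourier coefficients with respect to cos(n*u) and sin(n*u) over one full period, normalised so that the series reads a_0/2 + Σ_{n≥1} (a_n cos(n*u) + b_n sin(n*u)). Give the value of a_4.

a_4 = 1/pi ∫_{-pi}^{pi} v(u) cos(4*u) du.
Integrating by parts (boundary term plus one more integral), an antiderivative of (4*u + 4) cos(4*u) is u*sin(4*u) + sin(4*u) + cos(4*u)/4; evaluating from -pi to pi: ∫_{-pi}^{pi} (4*u + 4) cos(4*u) du = (1/4) - (1/4) = 0.
Hence a_4 = (1/pi)·(0) = 0.

0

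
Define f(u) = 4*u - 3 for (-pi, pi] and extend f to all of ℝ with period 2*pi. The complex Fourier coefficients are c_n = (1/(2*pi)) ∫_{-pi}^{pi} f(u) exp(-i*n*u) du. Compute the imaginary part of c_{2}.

Since f is real-valued, Im(c_{2}) = -(1/(2*pi)) ∫_{-pi}^{pi} f(u) sin(2*u) du = -b_{2}/2.
Integrating by parts (boundary term plus one more integral), an antiderivative of (4*u - 3) sin(2*u) is -2*u*cos(2*u) + sin(2*u) + 3*cos(2*u)/2; evaluating from -pi to pi: ∫_{-pi}^{pi} (4*u - 3) sin(2*u) du = (3/2 - 2*pi) - (3/2 + 2*pi) = -4*pi.
Hence Im(c_{2}) = (-1/(2*pi))·(-4*pi) = 2.

2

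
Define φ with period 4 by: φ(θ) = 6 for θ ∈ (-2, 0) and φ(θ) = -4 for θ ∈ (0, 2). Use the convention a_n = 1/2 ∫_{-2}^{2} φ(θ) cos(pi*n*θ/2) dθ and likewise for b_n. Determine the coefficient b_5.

b_5 = 1/2 ∫_{-2}^{2} φ(θ) sin(5*pi*θ/2) dθ.
Split the integral at the breakpoints.
Directly, an antiderivative of (6) sin(5*pi*θ/2) is -12*cos(5*pi*θ/2)/(5*pi); evaluating from -2 to 0: ∫_{-2}^{0} (6) sin(5*pi*θ/2) dθ = (-12/(5*pi)) - (12/(5*pi)) = -24/(5*pi).
Directly, an antiderivative of (-4) sin(5*pi*θ/2) is 8*cos(5*pi*θ/2)/(5*pi); evaluating from 0 to 2: ∫_{0}^{2} (-4) sin(5*pi*θ/2) dθ = (-8/(5*pi)) - (8/(5*pi)) = -16/(5*pi).
Summing the pieces and multiplying by (1/2) gives b_5 = -4/pi.

-4/pi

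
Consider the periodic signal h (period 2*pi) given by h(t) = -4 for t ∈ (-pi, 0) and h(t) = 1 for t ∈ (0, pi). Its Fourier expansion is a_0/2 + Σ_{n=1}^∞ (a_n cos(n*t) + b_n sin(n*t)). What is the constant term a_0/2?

-3/2

a_0 = 1/pi ∫_{-pi}^{pi} h(t) dt = 1/pi · (-3*pi) = -3.
So the constant term a_0/2 = -3/2.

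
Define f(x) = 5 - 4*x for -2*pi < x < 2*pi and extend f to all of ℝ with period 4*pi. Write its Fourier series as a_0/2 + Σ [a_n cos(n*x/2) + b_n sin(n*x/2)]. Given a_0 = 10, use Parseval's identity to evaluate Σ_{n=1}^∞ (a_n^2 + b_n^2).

Parseval: a_0^2/2 + Σ_{n≥1} (a_n^2+b_n^2) = (1/(2*pi)) ∫_{-2*pi}^{2*pi} f(x)^2 dx = 50 + 128*pi**2/3.
Subtract a_0^2/2 = 50: Σ (a_n^2+b_n^2) = 128*pi**2/3.

128*pi**2/3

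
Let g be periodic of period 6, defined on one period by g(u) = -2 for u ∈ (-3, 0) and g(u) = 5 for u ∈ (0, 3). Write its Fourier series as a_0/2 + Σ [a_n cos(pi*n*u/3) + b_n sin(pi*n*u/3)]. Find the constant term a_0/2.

a_0 = 1/3 ∫_{-3}^{3} g(u) du = 1/3 · (9) = 3.
So the constant term a_0/2 = 3/2.

3/2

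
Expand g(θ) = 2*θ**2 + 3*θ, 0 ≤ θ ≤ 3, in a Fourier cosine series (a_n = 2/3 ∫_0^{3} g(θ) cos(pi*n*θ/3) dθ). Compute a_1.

-108/pi**2

a_1 = 2/3 ∫_0^{3} (2*θ**2 + 3*θ) cos(pi*θ/3) dθ.
Integrating by parts twice (tabular method), an antiderivative of (2*θ**2 + 3*θ) cos(pi*θ/3) is 6*θ**2*sin(pi*θ/3)/pi + 9*θ*sin(pi*θ/3)/pi + 36*θ*cos(pi*θ/3)/pi**2 - 108*sin(pi*θ/3)/pi**3 + 27*cos(pi*θ/3)/pi**2; evaluating from 0 to 3: ∫_{0}^{3} (2*θ**2 + 3*θ) cos(pi*θ/3) dθ = (-135/pi**2) - (27/pi**2) = -162/pi**2.
Hence a_1 = (2/3)·(-162/pi**2) = -108/pi**2.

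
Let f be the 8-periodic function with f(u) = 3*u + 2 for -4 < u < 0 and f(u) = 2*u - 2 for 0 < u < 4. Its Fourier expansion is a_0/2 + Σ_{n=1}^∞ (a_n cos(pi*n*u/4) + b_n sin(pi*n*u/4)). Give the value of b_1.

12/pi

b_1 = 1/4 ∫_{-4}^{4} f(u) sin(pi*u/4) du.
Split the integral at the breakpoints.
Integrating by parts (boundary term plus one more integral), an antiderivative of (3*u + 2) sin(pi*u/4) is -12*u*cos(pi*u/4)/pi + 48*sin(pi*u/4)/pi**2 - 8*cos(pi*u/4)/pi; evaluating from -4 to 0: ∫_{-4}^{0} (3*u + 2) sin(pi*u/4) du = (-8/pi) - (-40/pi) = 32/pi.
Integrating by parts (boundary term plus one more integral), an antiderivative of (2*u - 2) sin(pi*u/4) is -8*u*cos(pi*u/4)/pi + 32*sin(pi*u/4)/pi**2 + 8*cos(pi*u/4)/pi; evaluating from 0 to 4: ∫_{0}^{4} (2*u - 2) sin(pi*u/4) du = (24/pi) - (8/pi) = 16/pi.
Summing the pieces and multiplying by (1/4) gives b_1 = 12/pi.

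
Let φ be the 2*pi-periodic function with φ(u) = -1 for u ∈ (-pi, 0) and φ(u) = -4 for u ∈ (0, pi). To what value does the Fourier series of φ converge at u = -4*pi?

u = -4*pi differs from u = 0 by -2 full period(s), and the series is 2*pi-periodic.
At u = 0 the one-sided limits are φ(0^-) = -1 and φ(0^+) = -4.
By Dirichlet's theorem the series converges to their average, [(-1) + (-4)]/2 = -5/2.

-5/2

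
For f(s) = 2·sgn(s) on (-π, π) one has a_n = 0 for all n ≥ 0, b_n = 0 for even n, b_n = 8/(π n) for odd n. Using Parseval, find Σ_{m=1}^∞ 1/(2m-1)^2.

pi**2/8

Parseval: Σ b_n^2 = (1/π) ∫_{-π}^{π} f(s)^2 ds = 8.
Only odd n contribute, with b_n^2 = 64/(π^2 n^2), so Σ_{m≥1} 1/(2m-1)^2 = π^2·(8)/64 = pi**2/8.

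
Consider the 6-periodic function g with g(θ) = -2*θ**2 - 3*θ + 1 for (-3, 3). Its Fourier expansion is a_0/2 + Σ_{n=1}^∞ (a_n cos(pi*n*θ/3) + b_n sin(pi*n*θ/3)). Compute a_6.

-2/pi**2

a_6 = 1/3 ∫_{-3}^{3} g(θ) cos(2*pi*θ) dθ.
Integrating by parts twice (tabular method), an antiderivative of (-2*θ**2 - 3*θ + 1) cos(2*pi*θ) is -θ**2*sin(2*pi*θ)/pi - 3*θ*sin(2*pi*θ)/(2*pi) - θ*cos(2*pi*θ)/pi**2 + sin(2*pi*θ)/(2*pi**3) + sin(2*pi*θ)/(2*pi) - 3*cos(2*pi*θ)/(4*pi**2); evaluating from -3 to 3: ∫_{-3}^{3} (-2*θ**2 - 3*θ + 1) cos(2*pi*θ) dθ = (-15/(4*pi**2)) - (9/(4*pi**2)) = -6/pi**2.
Hence a_6 = (1/3)·(-6/pi**2) = -2/pi**2.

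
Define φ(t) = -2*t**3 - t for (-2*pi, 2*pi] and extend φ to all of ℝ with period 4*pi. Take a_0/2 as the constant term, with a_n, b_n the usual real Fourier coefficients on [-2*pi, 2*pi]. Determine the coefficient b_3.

b_3 = (1/(2*pi)) ∫_{-2*pi}^{2*pi} φ(t) sin(3*t/2) dt.
φ is odd and sin(3*t/2) is odd, so the integrand is even and b_3 = 1/pi ∫_0^{2*pi} φ(t) sin(3*t/2) dt.
Integrating by parts three times (tabular method), an antiderivative of (-2*t**3 - t) sin(3*t/2) is 4*t**3*cos(3*t/2)/3 - 8*t**2*sin(3*t/2)/3 - 26*t*cos(3*t/2)/9 + 52*sin(3*t/2)/27; evaluating from 0 to 2*pi: ∫_{0}^{2*pi} (-2*t**3 - t) sin(3*t/2) dt = (4*pi*(13 - 24*pi**2)/9) - (0) = 4*pi*(13 - 24*pi**2)/9.
Hence b_3 = (1/pi)·(4*pi*(13 - 24*pi**2)/9) = 52/9 - 32*pi**2/3.

52/9 - 32*pi**2/3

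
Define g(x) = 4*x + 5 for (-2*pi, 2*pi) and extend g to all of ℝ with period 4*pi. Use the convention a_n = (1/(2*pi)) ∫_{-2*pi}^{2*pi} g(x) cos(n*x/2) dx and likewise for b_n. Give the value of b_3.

b_3 = (1/(2*pi)) ∫_{-2*pi}^{2*pi} g(x) sin(3*x/2) dx.
Integrating by parts (boundary term plus one more integral), an antiderivative of (4*x + 5) sin(3*x/2) is -8*x*cos(3*x/2)/3 + 16*sin(3*x/2)/9 - 10*cos(3*x/2)/3; evaluating from -2*pi to 2*pi: ∫_{-2*pi}^{2*pi} (4*x + 5) sin(3*x/2) dx = (10/3 + 16*pi/3) - (10/3 - 16*pi/3) = 32*pi/3.
Hence b_3 = (1/(2*pi))·(32*pi/3) = 16/3.

16/3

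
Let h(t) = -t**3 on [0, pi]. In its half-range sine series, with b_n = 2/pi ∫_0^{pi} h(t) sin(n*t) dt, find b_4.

-3/16 + pi**2/2

b_4 = 2/pi ∫_0^{pi} (-t**3) sin(4*t) dt.
Integrating by parts three times (tabular method), an antiderivative of (-t**3) sin(4*t) is t**3*cos(4*t)/4 - 3*t**2*sin(4*t)/16 - 3*t*cos(4*t)/32 + 3*sin(4*t)/128; evaluating from 0 to pi: ∫_{0}^{pi} (-t**3) sin(4*t) dt = (pi*(-3 + 8*pi**2)/32) - (0) = pi*(-3 + 8*pi**2)/32.
Hence b_4 = (2/pi)·(pi*(-3 + 8*pi**2)/32) = -3/16 + pi**2/2.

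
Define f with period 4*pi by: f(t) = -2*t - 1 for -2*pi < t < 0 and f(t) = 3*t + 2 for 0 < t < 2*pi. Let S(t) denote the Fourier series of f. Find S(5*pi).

t = 5*pi differs from t = pi by 1 full period(s), and the series is 4*pi-periodic.
f is continuous at t = pi with value 2 + 3*pi, so the series converges to 2 + 3*pi there.

2 + 3*pi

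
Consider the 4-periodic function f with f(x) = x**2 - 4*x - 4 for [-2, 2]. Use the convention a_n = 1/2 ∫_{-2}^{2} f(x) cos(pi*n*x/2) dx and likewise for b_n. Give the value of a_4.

pi**(-2)

a_4 = 1/2 ∫_{-2}^{2} f(x) cos(2*pi*x) dx.
Integrating by parts twice (tabular method), an antiderivative of (x**2 - 4*x - 4) cos(2*pi*x) is x**2*sin(2*pi*x)/(2*pi) - 2*x*sin(2*pi*x)/pi + x*cos(2*pi*x)/(2*pi**2) - 2*sin(2*pi*x)/pi - sin(2*pi*x)/(4*pi**3) - cos(2*pi*x)/pi**2; evaluating from -2 to 2: ∫_{-2}^{2} (x**2 - 4*x - 4) cos(2*pi*x) dx = (0) - (-2/pi**2) = 2/pi**2.
Hence a_4 = (1/2)·(2/pi**2) = pi**(-2).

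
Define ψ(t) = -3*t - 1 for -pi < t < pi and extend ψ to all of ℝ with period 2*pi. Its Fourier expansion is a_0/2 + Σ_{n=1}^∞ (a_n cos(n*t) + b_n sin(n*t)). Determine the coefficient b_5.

-6/5

b_5 = 1/pi ∫_{-pi}^{pi} ψ(t) sin(5*t) dt.
Integrating by parts (boundary term plus one more integral), an antiderivative of (-3*t - 1) sin(5*t) is 3*t*cos(5*t)/5 - 3*sin(5*t)/25 + cos(5*t)/5; evaluating from -pi to pi: ∫_{-pi}^{pi} (-3*t - 1) sin(5*t) dt = (-3*pi/5 - 1/5) - (-1/5 + 3*pi/5) = -6*pi/5.
Hence b_5 = (1/pi)·(-6*pi/5) = -6/5.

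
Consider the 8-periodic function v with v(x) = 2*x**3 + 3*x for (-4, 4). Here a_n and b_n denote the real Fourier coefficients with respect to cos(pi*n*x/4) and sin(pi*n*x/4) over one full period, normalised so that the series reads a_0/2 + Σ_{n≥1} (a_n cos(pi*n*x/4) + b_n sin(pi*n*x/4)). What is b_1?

b_1 = 1/4 ∫_{-4}^{4} v(x) sin(pi*x/4) dx.
v is odd and sin(pi*x/4) is odd, so the integrand is even and b_1 = 1/2 ∫_0^{4} v(x) sin(pi*x/4) dx.
Integrating by parts three times (tabular method), an antiderivative of (2*x**3 + 3*x) sin(pi*x/4) is -8*x**3*cos(pi*x/4)/pi + 96*x**2*sin(pi*x/4)/pi**2 - 12*x*cos(pi*x/4)/pi + 768*x*cos(pi*x/4)/pi**3 - 3072*sin(pi*x/4)/pi**4 + 48*sin(pi*x/4)/pi**2; evaluating from 0 to 4: ∫_{0}^{4} (2*x**3 + 3*x) sin(pi*x/4) dx = (-3072/pi**3 + 560/pi) - (0) = -3072/pi**3 + 560/pi.
Hence b_1 = (1/2)·(-3072/pi**3 + 560/pi) = -1536/pi**3 + 280/pi.

-1536/pi**3 + 280/pi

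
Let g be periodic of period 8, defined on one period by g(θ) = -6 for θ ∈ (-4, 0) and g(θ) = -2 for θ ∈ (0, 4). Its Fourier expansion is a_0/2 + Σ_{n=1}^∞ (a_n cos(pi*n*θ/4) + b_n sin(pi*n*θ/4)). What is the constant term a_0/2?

a_0 = 1/4 ∫_{-4}^{4} g(θ) dθ = 1/4 · (-32) = -8.
So the constant term a_0/2 = -4.

-4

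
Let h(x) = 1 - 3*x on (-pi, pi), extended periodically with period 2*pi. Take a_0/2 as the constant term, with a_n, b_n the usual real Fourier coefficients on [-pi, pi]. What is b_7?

b_7 = 1/pi ∫_{-pi}^{pi} h(x) sin(7*x) dx.
Integrating by parts (boundary term plus one more integral), an antiderivative of (1 - 3*x) sin(7*x) is 3*x*cos(7*x)/7 - 3*sin(7*x)/49 - cos(7*x)/7; evaluating from -pi to pi: ∫_{-pi}^{pi} (1 - 3*x) sin(7*x) dx = (1/7 - 3*pi/7) - (1/7 + 3*pi/7) = -6*pi/7.
Hence b_7 = (1/pi)·(-6*pi/7) = -6/7.

-6/7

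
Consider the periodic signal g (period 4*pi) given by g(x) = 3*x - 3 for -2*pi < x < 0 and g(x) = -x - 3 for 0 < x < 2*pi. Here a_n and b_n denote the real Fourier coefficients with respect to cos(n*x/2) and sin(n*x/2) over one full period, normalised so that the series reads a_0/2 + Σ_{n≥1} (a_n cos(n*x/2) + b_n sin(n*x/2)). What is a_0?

-4*pi - 6

a_0 = (1/(2*pi)) ∫_{-2*pi}^{2*pi} g(x) dx = (1/(2*pi)) · (-4*pi*(3 + 2*pi)) = -4*pi - 6.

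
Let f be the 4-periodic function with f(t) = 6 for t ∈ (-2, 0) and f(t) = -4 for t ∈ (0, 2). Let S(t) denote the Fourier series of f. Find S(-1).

6

f is continuous at t = -1 with value 6, so the series converges to 6 there.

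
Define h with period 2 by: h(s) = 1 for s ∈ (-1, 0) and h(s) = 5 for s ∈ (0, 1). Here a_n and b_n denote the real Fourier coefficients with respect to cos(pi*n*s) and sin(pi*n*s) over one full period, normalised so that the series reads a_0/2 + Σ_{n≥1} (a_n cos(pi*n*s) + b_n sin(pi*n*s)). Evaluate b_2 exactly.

0

b_2 = ∫_{-1}^{1} h(s) sin(2*pi*s) ds.
Split the integral at the breakpoints.
Directly, an antiderivative of (1) sin(2*pi*s) is -cos(2*pi*s)/(2*pi); evaluating from -1 to 0: ∫_{-1}^{0} (1) sin(2*pi*s) ds = (-1/(2*pi)) - (-1/(2*pi)) = 0.
Directly, an antiderivative of (5) sin(2*pi*s) is -5*cos(2*pi*s)/(2*pi); evaluating from 0 to 1: ∫_{0}^{1} (5) sin(2*pi*s) ds = (-5/(2*pi)) - (-5/(2*pi)) = 0.
Summing the pieces gives b_2 = 0.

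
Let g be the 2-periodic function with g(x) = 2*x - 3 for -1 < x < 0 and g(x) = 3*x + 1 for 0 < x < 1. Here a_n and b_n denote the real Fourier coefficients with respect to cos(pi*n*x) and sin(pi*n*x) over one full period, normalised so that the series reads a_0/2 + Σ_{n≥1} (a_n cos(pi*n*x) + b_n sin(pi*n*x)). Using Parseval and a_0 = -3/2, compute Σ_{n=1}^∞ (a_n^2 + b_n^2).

Parseval: a_0^2/2 + Σ_{n≥1} (a_n^2+b_n^2) = ∫_{-1}^{1} g(x)^2 dx = 70/3.
Subtract a_0^2/2 = 9/8: Σ (a_n^2+b_n^2) = 533/24.

533/24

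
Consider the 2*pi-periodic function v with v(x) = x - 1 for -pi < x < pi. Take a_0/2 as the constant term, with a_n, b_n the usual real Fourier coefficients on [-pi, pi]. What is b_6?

-1/3

b_6 = 1/pi ∫_{-pi}^{pi} v(x) sin(6*x) dx.
Integrating by parts (boundary term plus one more integral), an antiderivative of (x - 1) sin(6*x) is -x*cos(6*x)/6 + sin(6*x)/36 + cos(6*x)/6; evaluating from -pi to pi: ∫_{-pi}^{pi} (x - 1) sin(6*x) dx = (1/6 - pi/6) - (1/6 + pi/6) = -pi/3.
Hence b_6 = (1/pi)·(-pi/3) = -1/3.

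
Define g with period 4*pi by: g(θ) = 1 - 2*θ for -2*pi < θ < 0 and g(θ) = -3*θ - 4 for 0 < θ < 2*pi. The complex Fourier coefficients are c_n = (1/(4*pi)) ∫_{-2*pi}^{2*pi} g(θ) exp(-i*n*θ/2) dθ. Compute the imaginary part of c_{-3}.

5*(-pi - 1)/(3*pi)

Since g is real-valued, Im(c_{-3}) = -(1/(4*pi)) ∫_{-2*pi}^{2*pi} g(θ) sin(-3*θ/2) dθ = b_{3}/2.
Split the integral at the breakpoints.
Integrating by parts (boundary term plus one more integral), an antiderivative of (1 - 2*θ) sin(-3*θ/2) is -4*θ*cos(3*θ/2)/3 + 8*sin(3*θ/2)/9 + 2*cos(3*θ/2)/3; evaluating from -2*pi to 0: ∫_{-2*pi}^{0} (1 - 2*θ) sin(-3*θ/2) dθ = (2/3) - (-8*pi/3 - 2/3) = 4/3 + 8*pi/3.
Integrating by parts (boundary term plus one more integral), an antiderivative of (-3*θ - 4) sin(-3*θ/2) is -2*θ*cos(3*θ/2) + 4*sin(3*θ/2)/3 - 8*cos(3*θ/2)/3; evaluating from 0 to 2*pi: ∫_{0}^{2*pi} (-3*θ - 4) sin(-3*θ/2) dθ = (8/3 + 4*pi) - (-8/3) = 16/3 + 4*pi.
So ∫_{-2*pi}^{2*pi} g(θ) sin(-3*θ/2) dθ = 20/3 + 20*pi/3.
Hence Im(c_{-3}) = (-1/(4*pi))·(20/3 + 20*pi/3) = 5*(-pi - 1)/(3*pi).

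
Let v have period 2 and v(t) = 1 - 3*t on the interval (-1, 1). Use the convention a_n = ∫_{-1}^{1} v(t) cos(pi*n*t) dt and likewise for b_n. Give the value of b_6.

1/pi

b_6 = ∫_{-1}^{1} v(t) sin(6*pi*t) dt.
Integrating by parts (boundary term plus one more integral), an antiderivative of (1 - 3*t) sin(6*pi*t) is t*cos(6*pi*t)/(2*pi) - sin(6*pi*t)/(12*pi**2) - cos(6*pi*t)/(6*pi); evaluating from -1 to 1: ∫_{-1}^{1} (1 - 3*t) sin(6*pi*t) dt = (1/(3*pi)) - (-2/(3*pi)) = 1/pi.
Hence b_6 = 1/pi.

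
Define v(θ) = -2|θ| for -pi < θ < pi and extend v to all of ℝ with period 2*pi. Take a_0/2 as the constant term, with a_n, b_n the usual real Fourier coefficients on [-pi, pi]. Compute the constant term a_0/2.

-pi

a_0 = 1/pi ∫_{-pi}^{pi} v(θ) dθ = 1/pi · (-2*pi**2) = -2*pi.
So the constant term a_0/2 = -pi.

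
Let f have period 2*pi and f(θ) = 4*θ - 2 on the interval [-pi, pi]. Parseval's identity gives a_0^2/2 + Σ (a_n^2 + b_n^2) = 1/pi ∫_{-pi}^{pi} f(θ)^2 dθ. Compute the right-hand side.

8 + 32*pi**2/3

1/pi ∫_{-pi}^{pi} f(θ)^2 dθ = 1/pi · (8*pi + 32*pi**3/3) = 8 + 32*pi**2/3.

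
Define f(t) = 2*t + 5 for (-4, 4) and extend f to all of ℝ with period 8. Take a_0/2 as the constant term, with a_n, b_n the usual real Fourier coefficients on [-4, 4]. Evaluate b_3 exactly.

16/(3*pi)

b_3 = 1/4 ∫_{-4}^{4} f(t) sin(3*pi*t/4) dt.
Integrating by parts (boundary term plus one more integral), an antiderivative of (2*t + 5) sin(3*pi*t/4) is -8*t*cos(3*pi*t/4)/(3*pi) + 32*sin(3*pi*t/4)/(9*pi**2) - 20*cos(3*pi*t/4)/(3*pi); evaluating from -4 to 4: ∫_{-4}^{4} (2*t + 5) sin(3*pi*t/4) dt = (52/(3*pi)) - (-4/pi) = 64/(3*pi).
Hence b_3 = (1/4)·(64/(3*pi)) = 16/(3*pi).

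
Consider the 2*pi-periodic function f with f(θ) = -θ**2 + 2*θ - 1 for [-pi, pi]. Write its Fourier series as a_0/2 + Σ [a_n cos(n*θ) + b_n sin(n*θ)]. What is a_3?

4/9

a_3 = 1/pi ∫_{-pi}^{pi} f(θ) cos(3*θ) dθ.
Integrating by parts twice (tabular method), an antiderivative of (-θ**2 + 2*θ - 1) cos(3*θ) is -θ**2*sin(3*θ)/3 + 2*θ*sin(3*θ)/3 - 2*θ*cos(3*θ)/9 - 7*sin(3*θ)/27 + 2*cos(3*θ)/9; evaluating from -pi to pi: ∫_{-pi}^{pi} (-θ**2 + 2*θ - 1) cos(3*θ) dθ = (-2/9 + 2*pi/9) - (-2*pi/9 - 2/9) = 4*pi/9.
Hence a_3 = (1/pi)·(4*pi/9) = 4/9.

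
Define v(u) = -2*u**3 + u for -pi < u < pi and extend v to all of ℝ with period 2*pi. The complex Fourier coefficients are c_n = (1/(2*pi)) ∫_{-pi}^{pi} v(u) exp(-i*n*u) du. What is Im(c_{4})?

7/16 - pi**2/2

Since v is real-valued, Im(c_{4}) = -(1/(2*pi)) ∫_{-pi}^{pi} v(u) sin(4*u) du = -b_{4}/2.
v is odd and sin(4*u) is odd, so the integrand is even: ∫_{-pi}^{pi} v(u) sin(4*u) du = 2∫_0^{pi} v(u) sin(4*u) du.
Integrating by parts three times (tabular method), an antiderivative of (-2*u**3 + u) sin(4*u) is u**3*cos(4*u)/2 - 3*u**2*sin(4*u)/8 - 7*u*cos(4*u)/16 + 7*sin(4*u)/64; evaluating from 0 to pi: ∫_{0}^{pi} (-2*u**3 + u) sin(4*u) du = (pi*(-7 + 8*pi**2)/16) - (0) = pi*(-7 + 8*pi**2)/16.
So ∫_{-pi}^{pi} v(u) sin(4*u) du = pi*(-7/8 + pi**2).
Hence Im(c_{4}) = (-1/(2*pi))·(pi*(-7/8 + pi**2)) = 7/16 - pi**2/2.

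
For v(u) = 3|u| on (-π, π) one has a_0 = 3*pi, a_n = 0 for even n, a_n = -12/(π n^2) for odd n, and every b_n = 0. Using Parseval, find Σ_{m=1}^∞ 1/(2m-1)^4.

pi**4/96

Parseval: a_0^2/2 + Σ a_n^2 = (1/π) ∫_{-π}^{π} v(u)^2 du = 6*pi**2.
Subtract a_0^2/2 = 9*pi**2/2: Σ a_n^2 = 3*pi**2/2.
Only odd n contribute, with a_n^2 = 144/(π^2 n^4), so Σ_{m≥1} 1/(2m-1)^4 = π^2·(3*pi**2/2)/144 = pi**4/96.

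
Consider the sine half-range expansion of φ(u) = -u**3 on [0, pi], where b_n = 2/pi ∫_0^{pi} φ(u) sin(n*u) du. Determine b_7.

12/343 - 2*pi**2/7

b_7 = 2/pi ∫_0^{pi} (-u**3) sin(7*u) du.
Integrating by parts three times (tabular method), an antiderivative of (-u**3) sin(7*u) is u**3*cos(7*u)/7 - 3*u**2*sin(7*u)/49 - 6*u*cos(7*u)/343 + 6*sin(7*u)/2401; evaluating from 0 to pi: ∫_{0}^{pi} (-u**3) sin(7*u) du = (pi*(6 - 49*pi**2)/343) - (0) = pi*(6 - 49*pi**2)/343.
Hence b_7 = (2/pi)·(pi*(6 - 49*pi**2)/343) = 12/343 - 2*pi**2/7.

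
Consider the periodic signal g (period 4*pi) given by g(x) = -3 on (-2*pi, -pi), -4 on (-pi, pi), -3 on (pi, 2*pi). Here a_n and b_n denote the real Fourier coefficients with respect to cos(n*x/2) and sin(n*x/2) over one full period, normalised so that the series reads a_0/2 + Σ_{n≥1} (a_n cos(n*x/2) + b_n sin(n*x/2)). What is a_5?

a_5 = (1/(2*pi)) ∫_{-2*pi}^{2*pi} g(x) cos(5*x/2) dx.
g is even and cos(5*x/2) is even, so the integrand is even and a_5 = 1/pi ∫_0^{2*pi} g(x) cos(5*x/2) dx.
Split the integral at the breakpoints.
Directly, an antiderivative of (-4) cos(5*x/2) is -8*sin(5*x/2)/5; evaluating from 0 to pi: ∫_{0}^{pi} (-4) cos(5*x/2) dx = (-8/5) - (0) = -8/5.
Directly, an antiderivative of (-3) cos(5*x/2) is -6*sin(5*x/2)/5; evaluating from pi to 2*pi: ∫_{pi}^{2*pi} (-3) cos(5*x/2) dx = (0) - (-6/5) = 6/5.
Summing the pieces and multiplying by (1/pi) gives a_5 = -2/(5*pi).

-2/(5*pi)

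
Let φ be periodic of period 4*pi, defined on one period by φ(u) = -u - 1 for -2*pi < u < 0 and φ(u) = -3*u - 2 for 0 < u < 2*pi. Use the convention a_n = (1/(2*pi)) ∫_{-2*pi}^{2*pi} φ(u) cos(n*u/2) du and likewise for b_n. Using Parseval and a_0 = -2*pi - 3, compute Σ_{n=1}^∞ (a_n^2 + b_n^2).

Parseval: a_0^2/2 + Σ_{n≥1} (a_n^2+b_n^2) = (1/(2*pi)) ∫_{-2*pi}^{2*pi} φ(u)^2 du = 5 + 10*pi + 40*pi**2/3.
Subtract a_0^2/2 = (3 + 2*pi)**2/2: Σ (a_n^2+b_n^2) = 1/2 + 4*pi + 34*pi**2/3.

1/2 + 4*pi + 34*pi**2/3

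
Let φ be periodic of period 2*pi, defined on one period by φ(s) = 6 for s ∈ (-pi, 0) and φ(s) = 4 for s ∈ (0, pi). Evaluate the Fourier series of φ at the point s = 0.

At s = 0 the one-sided limits are φ(0^-) = 6 and φ(0^+) = 4.
By Dirichlet's theorem the series converges to their average, [(6) + (4)]/2 = 5.

5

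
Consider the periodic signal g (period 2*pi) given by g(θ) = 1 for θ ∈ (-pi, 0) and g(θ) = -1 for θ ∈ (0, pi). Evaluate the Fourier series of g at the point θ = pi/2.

-1

g is continuous at θ = pi/2 with value -1, so the series converges to -1 there.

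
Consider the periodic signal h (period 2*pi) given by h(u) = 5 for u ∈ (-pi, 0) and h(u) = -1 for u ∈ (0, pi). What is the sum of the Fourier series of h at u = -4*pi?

2

u = -4*pi differs from u = 0 by -2 full period(s), and the series is 2*pi-periodic.
At u = 0 the one-sided limits are h(0^-) = 5 and h(0^+) = -1.
By Dirichlet's theorem the series converges to their average, [(5) + (-1)]/2 = 2.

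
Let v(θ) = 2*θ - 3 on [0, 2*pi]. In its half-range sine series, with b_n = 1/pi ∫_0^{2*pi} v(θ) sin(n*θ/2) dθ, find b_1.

8 - 12/pi

b_1 = 1/pi ∫_0^{2*pi} (2*θ - 3) sin(θ/2) dθ.
Integrating by parts (boundary term plus one more integral), an antiderivative of (2*θ - 3) sin(θ/2) is -4*θ*cos(θ/2) + 8*sin(θ/2) + 6*cos(θ/2); evaluating from 0 to 2*pi: ∫_{0}^{2*pi} (2*θ - 3) sin(θ/2) dθ = (-6 + 8*pi) - (6) = -12 + 8*pi.
Hence b_1 = (1/pi)·(-12 + 8*pi) = 8 - 12/pi.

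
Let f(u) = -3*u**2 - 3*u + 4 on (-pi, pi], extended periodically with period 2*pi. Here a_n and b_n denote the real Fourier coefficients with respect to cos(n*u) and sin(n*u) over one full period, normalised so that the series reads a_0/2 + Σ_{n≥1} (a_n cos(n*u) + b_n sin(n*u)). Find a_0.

8 - 2*pi**2

a_0 = 1/pi ∫_{-pi}^{pi} f(u) du = 1/pi · (2*pi*(4 - pi**2)) = 8 - 2*pi**2.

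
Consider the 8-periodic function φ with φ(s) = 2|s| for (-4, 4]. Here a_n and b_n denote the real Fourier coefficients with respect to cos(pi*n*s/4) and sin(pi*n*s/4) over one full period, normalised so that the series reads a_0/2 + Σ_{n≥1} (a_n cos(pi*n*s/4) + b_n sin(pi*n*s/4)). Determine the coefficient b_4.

0

b_4 = 1/4 ∫_{-4}^{4} φ(s) sin(pi*s) ds.
φ is even and sin(pi*s) is odd, so the integrand is odd over a symmetric interval and the integral vanishes.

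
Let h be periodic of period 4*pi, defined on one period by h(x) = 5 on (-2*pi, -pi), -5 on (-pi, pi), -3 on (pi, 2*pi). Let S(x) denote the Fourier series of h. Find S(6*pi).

x = 6*pi differs from x = 2*pi by 1 full period(s), and the series is 4*pi-periodic.
At x = 2*pi the one-sided limits are h(2*pi^-) = -3 and h(2*pi^+) = 5.
By Dirichlet's theorem the series converges to their average, [(-3) + (5)]/2 = 1.

1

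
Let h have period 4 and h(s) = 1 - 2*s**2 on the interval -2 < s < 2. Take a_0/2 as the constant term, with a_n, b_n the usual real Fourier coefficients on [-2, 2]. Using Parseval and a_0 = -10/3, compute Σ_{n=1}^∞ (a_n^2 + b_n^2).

512/45

Parseval: a_0^2/2 + Σ_{n≥1} (a_n^2+b_n^2) = 1/2 ∫_{-2}^{2} h(s)^2 ds = 254/15.
Subtract a_0^2/2 = 50/9: Σ (a_n^2+b_n^2) = 512/45.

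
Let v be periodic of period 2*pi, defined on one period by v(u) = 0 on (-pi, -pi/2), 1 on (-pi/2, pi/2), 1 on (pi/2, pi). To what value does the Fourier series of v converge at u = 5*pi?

1/2

u = 5*pi differs from u = pi by 2 full period(s), and the series is 2*pi-periodic.
At u = pi the one-sided limits are v(pi^-) = 1 and v(pi^+) = 0.
By Dirichlet's theorem the series converges to their average, [(1) + (0)]/2 = 1/2.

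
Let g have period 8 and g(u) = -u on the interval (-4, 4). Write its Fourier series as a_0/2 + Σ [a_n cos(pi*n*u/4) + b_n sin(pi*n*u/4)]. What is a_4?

a_4 = 1/4 ∫_{-4}^{4} g(u) cos(pi*u) du.
g is odd and cos(pi*u) is even, so the integrand is odd over a symmetric interval and the integral vanishes.

0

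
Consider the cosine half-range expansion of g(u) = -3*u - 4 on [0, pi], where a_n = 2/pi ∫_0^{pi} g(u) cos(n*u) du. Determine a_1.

12/pi

a_1 = 2/pi ∫_0^{pi} (-3*u - 4) cos(u) du.
Integrating by parts (boundary term plus one more integral), an antiderivative of (-3*u - 4) cos(u) is -3*u*sin(u) - 4*sin(u) - 3*cos(u); evaluating from 0 to pi: ∫_{0}^{pi} (-3*u - 4) cos(u) du = (3) - (-3) = 6.
Hence a_1 = (2/pi)·(6) = 12/pi.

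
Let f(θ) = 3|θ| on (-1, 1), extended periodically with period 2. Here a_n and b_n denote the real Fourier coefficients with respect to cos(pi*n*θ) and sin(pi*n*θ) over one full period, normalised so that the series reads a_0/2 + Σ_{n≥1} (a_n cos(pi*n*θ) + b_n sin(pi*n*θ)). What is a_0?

a_0 = ∫_{-1}^{1} f(θ) dθ = 3.

3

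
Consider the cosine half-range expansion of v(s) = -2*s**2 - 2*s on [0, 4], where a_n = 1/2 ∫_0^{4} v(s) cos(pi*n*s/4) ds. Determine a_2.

-32/pi**2

a_2 = 1/2 ∫_0^{4} (-2*s**2 - 2*s) cos(pi*s/2) ds.
Integrating by parts twice (tabular method), an antiderivative of (-2*s**2 - 2*s) cos(pi*s/2) is -4*s**2*sin(pi*s/2)/pi - 4*s*sin(pi*s/2)/pi - 16*s*cos(pi*s/2)/pi**2 + 32*sin(pi*s/2)/pi**3 - 8*cos(pi*s/2)/pi**2; evaluating from 0 to 4: ∫_{0}^{4} (-2*s**2 - 2*s) cos(pi*s/2) ds = (-72/pi**2) - (-8/pi**2) = -64/pi**2.
Hence a_2 = (1/2)·(-64/pi**2) = -32/pi**2.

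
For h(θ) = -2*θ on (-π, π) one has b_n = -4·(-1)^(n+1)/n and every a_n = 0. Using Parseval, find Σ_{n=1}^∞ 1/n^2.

Parseval: Σ b_n^2 = (1/π) ∫_{-π}^{π} h(θ)^2 dθ = 8*pi**2/3.
Σ b_n^2 = Σ 16/n^2, so Σ 1/n^2 = (8*pi**2/3)/16 = pi**2/6.

pi**2/6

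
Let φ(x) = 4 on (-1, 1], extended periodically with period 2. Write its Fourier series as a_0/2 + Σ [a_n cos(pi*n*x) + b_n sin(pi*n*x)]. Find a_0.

8

a_0 = ∫_{-1}^{1} φ(x) dx = 8.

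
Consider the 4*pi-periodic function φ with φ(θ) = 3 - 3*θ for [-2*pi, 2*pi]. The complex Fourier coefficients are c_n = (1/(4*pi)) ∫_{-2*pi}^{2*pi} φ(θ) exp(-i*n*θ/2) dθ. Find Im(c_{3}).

Since φ is real-valued, Im(c_{3}) = -(1/(4*pi)) ∫_{-2*pi}^{2*pi} φ(θ) sin(3*θ/2) dθ = -b_{3}/2.
Integrating by parts (boundary term plus one more integral), an antiderivative of (3 - 3*θ) sin(3*θ/2) is 2*θ*cos(3*θ/2) - 4*sin(3*θ/2)/3 - 2*cos(3*θ/2); evaluating from -2*pi to 2*pi: ∫_{-2*pi}^{2*pi} (3 - 3*θ) sin(3*θ/2) dθ = (2 - 4*pi) - (2 + 4*pi) = -8*pi.
Hence Im(c_{3}) = (-1/(4*pi))·(-8*pi) = 2.

2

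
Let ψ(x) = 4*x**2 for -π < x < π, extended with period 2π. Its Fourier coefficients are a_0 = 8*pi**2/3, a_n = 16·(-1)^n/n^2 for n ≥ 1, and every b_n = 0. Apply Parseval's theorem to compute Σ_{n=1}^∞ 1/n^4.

pi**4/90

Parseval: a_0^2/2 + Σ a_n^2 = (1/π) ∫_{-π}^{π} ψ(x)^2 dx = 32*pi**4/5.
Subtract a_0^2/2 = 32*pi**4/9: Σ a_n^2 = 128*pi**4/45.
Since a_n^2 = 256/n^4, Σ 1/n^4 = pi**4/90.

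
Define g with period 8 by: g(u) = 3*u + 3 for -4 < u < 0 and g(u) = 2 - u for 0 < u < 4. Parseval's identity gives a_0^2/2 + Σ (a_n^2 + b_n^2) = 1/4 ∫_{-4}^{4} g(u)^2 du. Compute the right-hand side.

67/3

1/4 ∫_{-4}^{4} g(u)^2 du = 1/4 · (268/3) = 67/3.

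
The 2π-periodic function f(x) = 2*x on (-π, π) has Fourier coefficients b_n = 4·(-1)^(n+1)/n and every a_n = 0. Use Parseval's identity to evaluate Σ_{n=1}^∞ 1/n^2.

Parseval: Σ b_n^2 = (1/π) ∫_{-π}^{π} f(x)^2 dx = 8*pi**2/3.
Σ b_n^2 = Σ 16/n^2, so Σ 1/n^2 = (8*pi**2/3)/16 = pi**2/6.

pi**2/6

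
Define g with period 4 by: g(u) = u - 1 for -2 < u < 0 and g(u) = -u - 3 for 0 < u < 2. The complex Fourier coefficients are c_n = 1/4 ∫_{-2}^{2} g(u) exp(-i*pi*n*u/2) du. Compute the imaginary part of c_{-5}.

Since g is real-valued, Im(c_{-5}) = -1/4 ∫_{-2}^{2} g(u) sin(-5*pi*u/2) du = b_{5}/2.
Split the integral at the breakpoints.
Integrating by parts (boundary term plus one more integral), an antiderivative of (u - 1) sin(-5*pi*u/2) is 2*u*cos(5*pi*u/2)/(5*pi) - 4*sin(5*pi*u/2)/(25*pi**2) - 2*cos(5*pi*u/2)/(5*pi); evaluating from -2 to 0: ∫_{-2}^{0} (u - 1) sin(-5*pi*u/2) du = (-2/(5*pi)) - (6/(5*pi)) = -8/(5*pi).
Integrating by parts (boundary term plus one more integral), an antiderivative of (-u - 3) sin(-5*pi*u/2) is -2*u*cos(5*pi*u/2)/(5*pi) + 4*sin(5*pi*u/2)/(25*pi**2) - 6*cos(5*pi*u/2)/(5*pi); evaluating from 0 to 2: ∫_{0}^{2} (-u - 3) sin(-5*pi*u/2) du = (2/pi) - (-6/(5*pi)) = 16/(5*pi).
So ∫_{-2}^{2} g(u) sin(-5*pi*u/2) du = 8/(5*pi).
Hence Im(c_{-5}) = (-1/4)·(8/(5*pi)) = -2/(5*pi).

-2/(5*pi)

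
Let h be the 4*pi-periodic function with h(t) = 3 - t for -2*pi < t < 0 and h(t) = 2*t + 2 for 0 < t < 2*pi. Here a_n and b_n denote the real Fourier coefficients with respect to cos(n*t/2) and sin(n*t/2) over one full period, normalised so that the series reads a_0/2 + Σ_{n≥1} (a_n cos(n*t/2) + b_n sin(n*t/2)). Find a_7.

a_7 = (1/(2*pi)) ∫_{-2*pi}^{2*pi} h(t) cos(7*t/2) dt.
Split the integral at the breakpoints.
Integrating by parts (boundary term plus one more integral), an antiderivative of (3 - t) cos(7*t/2) is -2*t*sin(7*t/2)/7 + 6*sin(7*t/2)/7 - 4*cos(7*t/2)/49; evaluating from -2*pi to 0: ∫_{-2*pi}^{0} (3 - t) cos(7*t/2) dt = (-4/49) - (4/49) = -8/49.
Integrating by parts (boundary term plus one more integral), an antiderivative of (2*t + 2) cos(7*t/2) is 4*t*sin(7*t/2)/7 + 4*sin(7*t/2)/7 + 8*cos(7*t/2)/49; evaluating from 0 to 2*pi: ∫_{0}^{2*pi} (2*t + 2) cos(7*t/2) dt = (-8/49) - (8/49) = -16/49.
Summing the pieces and multiplying by (1/(2*pi)) gives a_7 = -12/(49*pi).

-12/(49*pi)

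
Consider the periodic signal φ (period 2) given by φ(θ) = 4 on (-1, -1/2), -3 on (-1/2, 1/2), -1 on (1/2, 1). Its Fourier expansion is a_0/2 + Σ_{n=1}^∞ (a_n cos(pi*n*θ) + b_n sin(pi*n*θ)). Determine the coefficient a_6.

0

a_6 = ∫_{-1}^{1} φ(θ) cos(6*pi*θ) dθ.
Split the integral at the breakpoints.
Directly, an antiderivative of (4) cos(6*pi*θ) is 2*sin(6*pi*θ)/(3*pi); evaluating from -1 to -1/2: ∫_{-1}^{-1/2} (4) cos(6*pi*θ) dθ = (0) - (0) = 0.
Directly, an antiderivative of (-3) cos(6*pi*θ) is -sin(6*pi*θ)/(2*pi); evaluating from -1/2 to 1/2: ∫_{-1/2}^{1/2} (-3) cos(6*pi*θ) dθ = (0) - (0) = 0.
Directly, an antiderivative of (-1) cos(6*pi*θ) is -sin(6*pi*θ)/(6*pi); evaluating from 1/2 to 1: ∫_{1/2}^{1} (-1) cos(6*pi*θ) dθ = (0) - (0) = 0.
Summing the pieces gives a_6 = 0.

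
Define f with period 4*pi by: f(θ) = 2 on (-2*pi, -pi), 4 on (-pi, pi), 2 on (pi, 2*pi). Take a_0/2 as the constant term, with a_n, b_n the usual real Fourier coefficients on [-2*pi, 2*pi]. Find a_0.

6

a_0 = (1/(2*pi)) ∫_{-2*pi}^{2*pi} f(θ) dθ = (1/(2*pi)) · (12*pi) = 6.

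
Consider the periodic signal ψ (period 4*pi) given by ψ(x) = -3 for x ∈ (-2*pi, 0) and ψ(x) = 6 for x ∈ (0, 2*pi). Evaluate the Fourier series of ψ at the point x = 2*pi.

At x = 2*pi the one-sided limits are ψ(2*pi^-) = 6 and ψ(2*pi^+) = -3.
By Dirichlet's theorem the series converges to their average, [(6) + (-3)]/2 = 3/2.

3/2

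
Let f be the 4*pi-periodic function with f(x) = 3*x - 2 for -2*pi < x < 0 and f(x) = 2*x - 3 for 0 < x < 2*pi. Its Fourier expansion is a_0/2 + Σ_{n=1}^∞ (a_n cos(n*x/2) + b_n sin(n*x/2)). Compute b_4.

b_4 = (1/(2*pi)) ∫_{-2*pi}^{2*pi} f(x) sin(2*x) dx.
Split the integral at the breakpoints.
Integrating by parts (boundary term plus one more integral), an antiderivative of (3*x - 2) sin(2*x) is -3*x*cos(2*x)/2 + 3*sin(2*x)/4 + cos(2*x); evaluating from -2*pi to 0: ∫_{-2*pi}^{0} (3*x - 2) sin(2*x) dx = (1) - (1 + 3*pi) = -3*pi.
Integrating by parts (boundary term plus one more integral), an antiderivative of (2*x - 3) sin(2*x) is -x*cos(2*x) + sin(2*x)/2 + 3*cos(2*x)/2; evaluating from 0 to 2*pi: ∫_{0}^{2*pi} (2*x - 3) sin(2*x) dx = (3/2 - 2*pi) - (3/2) = -2*pi.
Summing the pieces and multiplying by (1/(2*pi)) gives b_4 = -5/2.

-5/2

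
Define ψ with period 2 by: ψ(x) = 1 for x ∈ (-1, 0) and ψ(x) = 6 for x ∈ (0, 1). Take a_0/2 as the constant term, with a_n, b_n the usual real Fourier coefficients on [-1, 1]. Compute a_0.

7

a_0 = ∫_{-1}^{1} ψ(x) dx = 7.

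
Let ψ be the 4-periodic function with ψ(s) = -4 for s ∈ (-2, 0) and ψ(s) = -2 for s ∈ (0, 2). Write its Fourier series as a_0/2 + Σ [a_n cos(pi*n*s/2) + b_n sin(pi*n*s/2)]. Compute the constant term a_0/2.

-3

a_0 = 1/2 ∫_{-2}^{2} ψ(s) ds = 1/2 · (-12) = -6.
So the constant term a_0/2 = -3.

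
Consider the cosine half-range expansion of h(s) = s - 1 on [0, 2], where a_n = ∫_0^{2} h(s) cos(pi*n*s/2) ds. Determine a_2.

a_2 = ∫_0^{2} (s - 1) cos(pi*s) ds.
Integrating by parts (boundary term plus one more integral), an antiderivative of (s - 1) cos(pi*s) is s*sin(pi*s)/pi - sin(pi*s)/pi + cos(pi*s)/pi**2; evaluating from 0 to 2: ∫_{0}^{2} (s - 1) cos(pi*s) ds = (pi**(-2)) - (pi**(-2)) = 0.
Hence a_2 = 0.

0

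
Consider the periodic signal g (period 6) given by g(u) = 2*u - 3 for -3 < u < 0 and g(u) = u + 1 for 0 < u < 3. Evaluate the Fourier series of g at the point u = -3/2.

-6

g is continuous at u = -3/2 with value -6, so the series converges to -6 there.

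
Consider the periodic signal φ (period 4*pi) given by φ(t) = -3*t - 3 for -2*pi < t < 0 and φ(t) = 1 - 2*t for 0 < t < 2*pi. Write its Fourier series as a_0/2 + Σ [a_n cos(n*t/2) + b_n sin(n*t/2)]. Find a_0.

-2 + pi

a_0 = (1/(2*pi)) ∫_{-2*pi}^{2*pi} φ(t) dt = (1/(2*pi)) · (2*pi*(-2 + pi)) = -2 + pi.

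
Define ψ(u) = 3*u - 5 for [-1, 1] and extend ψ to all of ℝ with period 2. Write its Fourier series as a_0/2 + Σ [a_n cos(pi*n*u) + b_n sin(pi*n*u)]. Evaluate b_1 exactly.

b_1 = ∫_{-1}^{1} ψ(u) sin(pi*u) du.
Integrating by parts (boundary term plus one more integral), an antiderivative of (3*u - 5) sin(pi*u) is -3*u*cos(pi*u)/pi + 3*sin(pi*u)/pi**2 + 5*cos(pi*u)/pi; evaluating from -1 to 1: ∫_{-1}^{1} (3*u - 5) sin(pi*u) du = (-2/pi) - (-8/pi) = 6/pi.
Hence b_1 = 6/pi.

6/pi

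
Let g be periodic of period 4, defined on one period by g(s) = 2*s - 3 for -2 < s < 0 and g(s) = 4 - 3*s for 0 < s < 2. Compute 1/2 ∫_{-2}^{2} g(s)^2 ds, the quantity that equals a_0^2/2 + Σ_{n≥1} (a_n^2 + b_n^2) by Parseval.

91/3

1/2 ∫_{-2}^{2} g(s)^2 ds = 1/2 · (182/3) = 91/3.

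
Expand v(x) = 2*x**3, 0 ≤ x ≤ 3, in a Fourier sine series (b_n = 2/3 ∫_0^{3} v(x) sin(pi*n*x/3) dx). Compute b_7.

b_7 = 2/3 ∫_0^{3} (2*x**3) sin(7*pi*x/3) dx.
Integrating by parts three times (tabular method), an antiderivative of (2*x**3) sin(7*pi*x/3) is -6*x**3*cos(7*pi*x/3)/(7*pi) + 54*x**2*sin(7*pi*x/3)/(49*pi**2) + 324*x*cos(7*pi*x/3)/(343*pi**3) - 972*sin(7*pi*x/3)/(2401*pi**4); evaluating from 0 to 3: ∫_{0}^{3} (2*x**3) sin(7*pi*x/3) dx = (162*(-6 + 49*pi**2)/(343*pi**3)) - (0) = 162*(-6 + 49*pi**2)/(343*pi**3).
Hence b_7 = (2/3)·(162*(-6 + 49*pi**2)/(343*pi**3)) = 108*(-6 + 49*pi**2)/(343*pi**3).

108*(-6 + 49*pi**2)/(343*pi**3)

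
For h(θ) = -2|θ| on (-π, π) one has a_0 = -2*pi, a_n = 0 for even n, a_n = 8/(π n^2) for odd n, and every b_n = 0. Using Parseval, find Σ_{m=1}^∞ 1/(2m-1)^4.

Parseval: a_0^2/2 + Σ a_n^2 = (1/π) ∫_{-π}^{π} h(θ)^2 dθ = 8*pi**2/3.
Subtract a_0^2/2 = 2*pi**2: Σ a_n^2 = 2*pi**2/3.
Only odd n contribute, with a_n^2 = 64/(π^2 n^4), so Σ_{m≥1} 1/(2m-1)^4 = π^2·(2*pi**2/3)/64 = pi**4/96.

pi**4/96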